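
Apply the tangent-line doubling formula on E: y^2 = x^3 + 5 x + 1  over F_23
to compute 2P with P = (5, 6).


Doubling: s = (3 x1^2 + a) / (2 y1)
s = (3*5^2 + 5) / (2*6) mod 23 = 22
x3 = s^2 - 2 x1 mod 23 = 22^2 - 2*5 = 14
y3 = s (x1 - x3) - y1 mod 23 = 22 * (5 - 14) - 6 = 3

2P = (14, 3)


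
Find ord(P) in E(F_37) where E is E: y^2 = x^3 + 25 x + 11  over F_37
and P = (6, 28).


Compute successive multiples of P until we hit O:
  1P = (6, 28)
  2P = (0, 14)
  3P = (20, 1)
  4P = (10, 22)
  5P = (14, 21)
  6P = (1, 0)
  7P = (14, 16)
  8P = (10, 15)
  ... (continuing to 12P)
  12P = O

ord(P) = 12


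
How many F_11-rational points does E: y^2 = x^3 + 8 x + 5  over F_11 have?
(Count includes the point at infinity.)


For each x in F_11, count y with y^2 = x^3 + 8 x + 5 mod 11:
  x = 0: RHS = 5, y in [4, 7]  -> 2 point(s)
  x = 1: RHS = 3, y in [5, 6]  -> 2 point(s)
  x = 3: RHS = 1, y in [1, 10]  -> 2 point(s)
  x = 5: RHS = 5, y in [4, 7]  -> 2 point(s)
  x = 6: RHS = 5, y in [4, 7]  -> 2 point(s)
  x = 8: RHS = 9, y in [3, 8]  -> 2 point(s)
  x = 9: RHS = 3, y in [5, 6]  -> 2 point(s)
Affine points: 14. Add the point at infinity: total = 15.

#E(F_11) = 15


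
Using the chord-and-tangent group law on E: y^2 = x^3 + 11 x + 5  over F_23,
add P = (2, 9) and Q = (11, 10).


P != Q, so use the chord formula.
s = (y2 - y1) / (x2 - x1) = (1) / (9) mod 23 = 18
x3 = s^2 - x1 - x2 mod 23 = 18^2 - 2 - 11 = 12
y3 = s (x1 - x3) - y1 mod 23 = 18 * (2 - 12) - 9 = 18

P + Q = (12, 18)


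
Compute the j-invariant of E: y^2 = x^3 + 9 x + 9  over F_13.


Delta = -16(4 a^3 + 27 b^2) mod 13 = 5
-1728 * (4 a)^3 = -1728 * (4*9)^3 mod 13 = 12
j = 12 * 5^(-1) mod 13 = 5

j = 5 (mod 13)


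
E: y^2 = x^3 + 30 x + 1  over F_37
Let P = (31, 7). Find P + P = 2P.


Doubling: s = (3 x1^2 + a) / (2 y1)
s = (3*31^2 + 30) / (2*7) mod 37 = 31
x3 = s^2 - 2 x1 mod 37 = 31^2 - 2*31 = 11
y3 = s (x1 - x3) - y1 mod 37 = 31 * (31 - 11) - 7 = 21

2P = (11, 21)


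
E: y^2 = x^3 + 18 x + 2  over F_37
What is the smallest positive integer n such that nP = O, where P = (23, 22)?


Compute successive multiples of P until we hit O:
  1P = (23, 22)
  2P = (32, 34)
  3P = (29, 7)
  4P = (19, 5)
  5P = (20, 0)
  6P = (19, 32)
  7P = (29, 30)
  8P = (32, 3)
  ... (continuing to 10P)
  10P = O

ord(P) = 10


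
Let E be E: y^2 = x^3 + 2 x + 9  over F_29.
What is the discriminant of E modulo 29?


4 a^3 + 27 b^2 = 4*2^3 + 27*9^2 = 32 + 2187 = 2219
Delta = -16 * (2219) = -35504
Delta mod 29 = 21

Delta = 21 (mod 29)


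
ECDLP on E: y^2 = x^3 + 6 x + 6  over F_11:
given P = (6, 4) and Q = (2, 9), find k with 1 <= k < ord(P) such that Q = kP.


Enumerate multiples of P until we hit Q = (2, 9):
  1P = (6, 4)
  2P = (2, 9)
Match found at i = 2.

k = 2


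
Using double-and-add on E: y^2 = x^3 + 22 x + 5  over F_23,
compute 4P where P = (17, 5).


k = 4 = 100_2 (binary, LSB first: 001)
Double-and-add from P = (17, 5):
  bit 0 = 0: acc unchanged = O
  bit 1 = 0: acc unchanged = O
  bit 2 = 1: acc = O + (8, 7) = (8, 7)

4P = (8, 7)


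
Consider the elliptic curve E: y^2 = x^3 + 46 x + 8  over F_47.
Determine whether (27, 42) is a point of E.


Check whether y^2 = x^3 + 46 x + 8 (mod 47) for (x, y) = (27, 42).
LHS: y^2 = 42^2 mod 47 = 25
RHS: x^3 + 46 x + 8 = 27^3 + 46*27 + 8 mod 47 = 18
LHS != RHS

No, not on the curve


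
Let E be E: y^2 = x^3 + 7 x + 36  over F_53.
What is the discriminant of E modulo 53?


4 a^3 + 27 b^2 = 4*7^3 + 27*36^2 = 1372 + 34992 = 36364
Delta = -16 * (36364) = -581824
Delta mod 53 = 10

Delta = 10 (mod 53)


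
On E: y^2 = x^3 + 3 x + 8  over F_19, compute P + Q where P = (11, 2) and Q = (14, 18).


P != Q, so use the chord formula.
s = (y2 - y1) / (x2 - x1) = (16) / (3) mod 19 = 18
x3 = s^2 - x1 - x2 mod 19 = 18^2 - 11 - 14 = 14
y3 = s (x1 - x3) - y1 mod 19 = 18 * (11 - 14) - 2 = 1

P + Q = (14, 1)


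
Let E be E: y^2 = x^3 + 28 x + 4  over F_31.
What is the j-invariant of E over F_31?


Delta = -16(4 a^3 + 27 b^2) mod 31 = 24
-1728 * (4 a)^3 = -1728 * (4*28)^3 mod 31 = 2
j = 2 * 24^(-1) mod 31 = 13

j = 13 (mod 31)


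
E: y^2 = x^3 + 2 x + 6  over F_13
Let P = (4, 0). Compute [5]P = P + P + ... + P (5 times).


k = 5 = 101_2 (binary, LSB first: 101)
Double-and-add from P = (4, 0):
  bit 0 = 1: acc = O + (4, 0) = (4, 0)
  bit 1 = 0: acc unchanged = (4, 0)
  bit 2 = 1: acc = (4, 0) + O = (4, 0)

5P = (4, 0)


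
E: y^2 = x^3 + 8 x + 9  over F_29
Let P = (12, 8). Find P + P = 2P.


Doubling: s = (3 x1^2 + a) / (2 y1)
s = (3*12^2 + 8) / (2*8) mod 29 = 13
x3 = s^2 - 2 x1 mod 29 = 13^2 - 2*12 = 0
y3 = s (x1 - x3) - y1 mod 29 = 13 * (12 - 0) - 8 = 3

2P = (0, 3)


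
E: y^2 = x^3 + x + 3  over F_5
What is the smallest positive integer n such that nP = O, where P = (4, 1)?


Compute successive multiples of P until we hit O:
  1P = (4, 1)
  2P = (1, 0)
  3P = (4, 4)
  4P = O

ord(P) = 4


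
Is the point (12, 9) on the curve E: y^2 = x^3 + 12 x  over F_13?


Check whether y^2 = x^3 + 12 x + 0 (mod 13) for (x, y) = (12, 9).
LHS: y^2 = 9^2 mod 13 = 3
RHS: x^3 + 12 x + 0 = 12^3 + 12*12 + 0 mod 13 = 0
LHS != RHS

No, not on the curve


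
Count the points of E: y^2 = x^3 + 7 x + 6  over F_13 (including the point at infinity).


For each x in F_13, count y with y^2 = x^3 + 7 x + 6 mod 13:
  x = 1: RHS = 1, y in [1, 12]  -> 2 point(s)
  x = 5: RHS = 10, y in [6, 7]  -> 2 point(s)
  x = 6: RHS = 4, y in [2, 11]  -> 2 point(s)
  x = 10: RHS = 10, y in [6, 7]  -> 2 point(s)
  x = 11: RHS = 10, y in [6, 7]  -> 2 point(s)
Affine points: 10. Add the point at infinity: total = 11.

#E(F_13) = 11


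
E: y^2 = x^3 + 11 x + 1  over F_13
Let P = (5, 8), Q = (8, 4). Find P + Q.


P != Q, so use the chord formula.
s = (y2 - y1) / (x2 - x1) = (9) / (3) mod 13 = 3
x3 = s^2 - x1 - x2 mod 13 = 3^2 - 5 - 8 = 9
y3 = s (x1 - x3) - y1 mod 13 = 3 * (5 - 9) - 8 = 6

P + Q = (9, 6)


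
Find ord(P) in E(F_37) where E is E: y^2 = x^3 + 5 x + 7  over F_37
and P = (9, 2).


Compute successive multiples of P until we hit O:
  1P = (9, 2)
  2P = (15, 33)
  3P = (14, 3)
  4P = (17, 26)
  5P = (20, 2)
  6P = (8, 35)
  7P = (36, 1)
  8P = (2, 32)
  ... (continuing to 45P)
  45P = O

ord(P) = 45


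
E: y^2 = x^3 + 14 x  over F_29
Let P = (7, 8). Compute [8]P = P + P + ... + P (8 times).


k = 8 = 1000_2 (binary, LSB first: 0001)
Double-and-add from P = (7, 8):
  bit 0 = 0: acc unchanged = O
  bit 1 = 0: acc unchanged = O
  bit 2 = 0: acc unchanged = O
  bit 3 = 1: acc = O + (22, 9) = (22, 9)

8P = (22, 9)


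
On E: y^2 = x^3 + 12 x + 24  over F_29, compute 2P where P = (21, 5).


Doubling: s = (3 x1^2 + a) / (2 y1)
s = (3*21^2 + 12) / (2*5) mod 29 = 3
x3 = s^2 - 2 x1 mod 29 = 3^2 - 2*21 = 25
y3 = s (x1 - x3) - y1 mod 29 = 3 * (21 - 25) - 5 = 12

2P = (25, 12)


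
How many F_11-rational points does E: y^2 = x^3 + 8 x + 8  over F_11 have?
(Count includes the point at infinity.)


For each x in F_11, count y with y^2 = x^3 + 8 x + 8 mod 11:
  x = 3: RHS = 4, y in [2, 9]  -> 2 point(s)
  x = 4: RHS = 5, y in [4, 7]  -> 2 point(s)
  x = 7: RHS = 0, y in [0]  -> 1 point(s)
  x = 8: RHS = 1, y in [1, 10]  -> 2 point(s)
Affine points: 7. Add the point at infinity: total = 8.

#E(F_11) = 8


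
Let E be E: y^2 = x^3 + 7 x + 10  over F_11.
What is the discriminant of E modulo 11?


4 a^3 + 27 b^2 = 4*7^3 + 27*10^2 = 1372 + 2700 = 4072
Delta = -16 * (4072) = -65152
Delta mod 11 = 1

Delta = 1 (mod 11)


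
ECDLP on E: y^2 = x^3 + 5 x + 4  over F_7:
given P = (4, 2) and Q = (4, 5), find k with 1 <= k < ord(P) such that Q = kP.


Enumerate multiples of P until we hit Q = (4, 5):
  1P = (4, 2)
  2P = (0, 2)
  3P = (3, 5)
  4P = (2, 6)
  5P = (5, 0)
  6P = (2, 1)
  7P = (3, 2)
  8P = (0, 5)
  9P = (4, 5)
Match found at i = 9.

k = 9


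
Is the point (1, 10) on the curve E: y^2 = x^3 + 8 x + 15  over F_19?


Check whether y^2 = x^3 + 8 x + 15 (mod 19) for (x, y) = (1, 10).
LHS: y^2 = 10^2 mod 19 = 5
RHS: x^3 + 8 x + 15 = 1^3 + 8*1 + 15 mod 19 = 5
LHS = RHS

Yes, on the curve


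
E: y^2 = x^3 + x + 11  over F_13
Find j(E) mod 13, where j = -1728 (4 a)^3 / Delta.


Delta = -16(4 a^3 + 27 b^2) mod 13 = 2
-1728 * (4 a)^3 = -1728 * (4*1)^3 mod 13 = 12
j = 12 * 2^(-1) mod 13 = 6

j = 6 (mod 13)


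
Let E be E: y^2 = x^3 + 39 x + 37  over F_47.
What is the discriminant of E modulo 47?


4 a^3 + 27 b^2 = 4*39^3 + 27*37^2 = 237276 + 36963 = 274239
Delta = -16 * (274239) = -4387824
Delta mod 47 = 2

Delta = 2 (mod 47)


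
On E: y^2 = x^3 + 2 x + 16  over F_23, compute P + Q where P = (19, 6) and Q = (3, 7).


P != Q, so use the chord formula.
s = (y2 - y1) / (x2 - x1) = (1) / (7) mod 23 = 10
x3 = s^2 - x1 - x2 mod 23 = 10^2 - 19 - 3 = 9
y3 = s (x1 - x3) - y1 mod 23 = 10 * (19 - 9) - 6 = 2

P + Q = (9, 2)


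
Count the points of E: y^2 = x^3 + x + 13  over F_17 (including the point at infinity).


For each x in F_17, count y with y^2 = x^3 + 1 x + 13 mod 17:
  x = 0: RHS = 13, y in [8, 9]  -> 2 point(s)
  x = 1: RHS = 15, y in [7, 10]  -> 2 point(s)
  x = 3: RHS = 9, y in [3, 14]  -> 2 point(s)
  x = 4: RHS = 13, y in [8, 9]  -> 2 point(s)
  x = 12: RHS = 2, y in [6, 11]  -> 2 point(s)
  x = 13: RHS = 13, y in [8, 9]  -> 2 point(s)
  x = 14: RHS = 0, y in [0]  -> 1 point(s)
Affine points: 13. Add the point at infinity: total = 14.

#E(F_17) = 14


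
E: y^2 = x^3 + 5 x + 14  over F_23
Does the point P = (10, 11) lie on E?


Check whether y^2 = x^3 + 5 x + 14 (mod 23) for (x, y) = (10, 11).
LHS: y^2 = 11^2 mod 23 = 6
RHS: x^3 + 5 x + 14 = 10^3 + 5*10 + 14 mod 23 = 6
LHS = RHS

Yes, on the curve


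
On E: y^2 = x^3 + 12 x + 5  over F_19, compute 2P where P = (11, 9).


Doubling: s = (3 x1^2 + a) / (2 y1)
s = (3*11^2 + 12) / (2*9) mod 19 = 5
x3 = s^2 - 2 x1 mod 19 = 5^2 - 2*11 = 3
y3 = s (x1 - x3) - y1 mod 19 = 5 * (11 - 3) - 9 = 12

2P = (3, 12)


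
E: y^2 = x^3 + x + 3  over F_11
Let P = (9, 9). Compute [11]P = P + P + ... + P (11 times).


k = 11 = 1011_2 (binary, LSB first: 1101)
Double-and-add from P = (9, 9):
  bit 0 = 1: acc = O + (9, 9) = (9, 9)
  bit 1 = 1: acc = (9, 9) + (7, 1) = (0, 5)
  bit 2 = 0: acc unchanged = (0, 5)
  bit 3 = 1: acc = (0, 5) + (4, 7) = (10, 1)

11P = (10, 1)


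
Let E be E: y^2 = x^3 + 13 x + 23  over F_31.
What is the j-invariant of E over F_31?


Delta = -16(4 a^3 + 27 b^2) mod 31 = 12
-1728 * (4 a)^3 = -1728 * (4*13)^3 mod 31 = 29
j = 29 * 12^(-1) mod 31 = 5

j = 5 (mod 31)


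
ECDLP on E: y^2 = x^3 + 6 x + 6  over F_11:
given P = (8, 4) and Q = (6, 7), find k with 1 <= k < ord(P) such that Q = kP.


Enumerate multiples of P until we hit Q = (6, 7):
  1P = (8, 4)
  2P = (6, 7)
Match found at i = 2.

k = 2


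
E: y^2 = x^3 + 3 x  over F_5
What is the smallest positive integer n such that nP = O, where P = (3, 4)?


Compute successive multiples of P until we hit O:
  1P = (3, 4)
  2P = (4, 1)
  3P = (2, 3)
  4P = (1, 3)
  5P = (0, 0)
  6P = (1, 2)
  7P = (2, 2)
  8P = (4, 4)
  ... (continuing to 10P)
  10P = O

ord(P) = 10


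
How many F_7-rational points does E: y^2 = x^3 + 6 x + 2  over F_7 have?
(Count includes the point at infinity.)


For each x in F_7, count y with y^2 = x^3 + 6 x + 2 mod 7:
  x = 0: RHS = 2, y in [3, 4]  -> 2 point(s)
  x = 1: RHS = 2, y in [3, 4]  -> 2 point(s)
  x = 2: RHS = 1, y in [1, 6]  -> 2 point(s)
  x = 6: RHS = 2, y in [3, 4]  -> 2 point(s)
Affine points: 8. Add the point at infinity: total = 9.

#E(F_7) = 9


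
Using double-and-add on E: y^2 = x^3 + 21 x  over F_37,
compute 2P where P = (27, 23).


k = 2 = 10_2 (binary, LSB first: 01)
Double-and-add from P = (27, 23):
  bit 0 = 0: acc unchanged = O
  bit 1 = 1: acc = O + (30, 18) = (30, 18)

2P = (30, 18)


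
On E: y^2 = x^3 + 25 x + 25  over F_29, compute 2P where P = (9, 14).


Doubling: s = (3 x1^2 + a) / (2 y1)
s = (3*9^2 + 25) / (2*14) mod 29 = 22
x3 = s^2 - 2 x1 mod 29 = 22^2 - 2*9 = 2
y3 = s (x1 - x3) - y1 mod 29 = 22 * (9 - 2) - 14 = 24

2P = (2, 24)


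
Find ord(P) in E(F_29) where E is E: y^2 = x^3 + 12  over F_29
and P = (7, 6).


Compute successive multiples of P until we hit O:
  1P = (7, 6)
  2P = (11, 3)
  3P = (17, 16)
  4P = (6, 24)
  5P = (21, 14)
  6P = (25, 21)
  7P = (13, 18)
  8P = (13, 11)
  ... (continuing to 15P)
  15P = O

ord(P) = 15


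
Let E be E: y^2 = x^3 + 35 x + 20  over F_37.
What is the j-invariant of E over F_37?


Delta = -16(4 a^3 + 27 b^2) mod 37 = 21
-1728 * (4 a)^3 = -1728 * (4*35)^3 mod 37 = 29
j = 29 * 21^(-1) mod 37 = 19

j = 19 (mod 37)


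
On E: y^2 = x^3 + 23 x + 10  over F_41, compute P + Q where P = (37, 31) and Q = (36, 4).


P != Q, so use the chord formula.
s = (y2 - y1) / (x2 - x1) = (14) / (40) mod 41 = 27
x3 = s^2 - x1 - x2 mod 41 = 27^2 - 37 - 36 = 0
y3 = s (x1 - x3) - y1 mod 41 = 27 * (37 - 0) - 31 = 25

P + Q = (0, 25)


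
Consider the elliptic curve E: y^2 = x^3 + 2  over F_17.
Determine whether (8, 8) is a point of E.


Check whether y^2 = x^3 + 0 x + 2 (mod 17) for (x, y) = (8, 8).
LHS: y^2 = 8^2 mod 17 = 13
RHS: x^3 + 0 x + 2 = 8^3 + 0*8 + 2 mod 17 = 4
LHS != RHS

No, not on the curve


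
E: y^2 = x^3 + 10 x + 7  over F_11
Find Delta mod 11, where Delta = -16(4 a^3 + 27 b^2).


4 a^3 + 27 b^2 = 4*10^3 + 27*7^2 = 4000 + 1323 = 5323
Delta = -16 * (5323) = -85168
Delta mod 11 = 5

Delta = 5 (mod 11)


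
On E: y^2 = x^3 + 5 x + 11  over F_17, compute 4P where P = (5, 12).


k = 4 = 100_2 (binary, LSB first: 001)
Double-and-add from P = (5, 12):
  bit 0 = 0: acc unchanged = O
  bit 1 = 0: acc unchanged = O
  bit 2 = 1: acc = O + (3, 11) = (3, 11)

4P = (3, 11)


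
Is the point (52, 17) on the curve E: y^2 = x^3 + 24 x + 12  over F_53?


Check whether y^2 = x^3 + 24 x + 12 (mod 53) for (x, y) = (52, 17).
LHS: y^2 = 17^2 mod 53 = 24
RHS: x^3 + 24 x + 12 = 52^3 + 24*52 + 12 mod 53 = 40
LHS != RHS

No, not on the curve


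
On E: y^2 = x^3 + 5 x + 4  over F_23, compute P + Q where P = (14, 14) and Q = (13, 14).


P != Q, so use the chord formula.
s = (y2 - y1) / (x2 - x1) = (0) / (22) mod 23 = 0
x3 = s^2 - x1 - x2 mod 23 = 0^2 - 14 - 13 = 19
y3 = s (x1 - x3) - y1 mod 23 = 0 * (14 - 19) - 14 = 9

P + Q = (19, 9)


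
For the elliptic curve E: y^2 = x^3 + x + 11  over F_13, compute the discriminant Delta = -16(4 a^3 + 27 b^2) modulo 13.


4 a^3 + 27 b^2 = 4*1^3 + 27*11^2 = 4 + 3267 = 3271
Delta = -16 * (3271) = -52336
Delta mod 13 = 2

Delta = 2 (mod 13)


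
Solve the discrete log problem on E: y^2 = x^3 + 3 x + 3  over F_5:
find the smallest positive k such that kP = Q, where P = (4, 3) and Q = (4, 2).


Enumerate multiples of P until we hit Q = (4, 2):
  1P = (4, 3)
  2P = (3, 3)
  3P = (3, 2)
  4P = (4, 2)
Match found at i = 4.

k = 4


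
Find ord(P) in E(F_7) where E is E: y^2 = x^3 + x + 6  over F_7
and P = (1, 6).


Compute successive multiples of P until we hit O:
  1P = (1, 6)
  2P = (2, 3)
  3P = (6, 2)
  4P = (4, 2)
  5P = (3, 6)
  6P = (3, 1)
  7P = (4, 5)
  8P = (6, 5)
  ... (continuing to 11P)
  11P = O

ord(P) = 11


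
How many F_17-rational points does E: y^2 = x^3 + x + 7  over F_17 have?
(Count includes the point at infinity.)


For each x in F_17, count y with y^2 = x^3 + 1 x + 7 mod 17:
  x = 1: RHS = 9, y in [3, 14]  -> 2 point(s)
  x = 2: RHS = 0, y in [0]  -> 1 point(s)
  x = 5: RHS = 1, y in [1, 16]  -> 2 point(s)
  x = 6: RHS = 8, y in [5, 12]  -> 2 point(s)
  x = 7: RHS = 0, y in [0]  -> 1 point(s)
  x = 8: RHS = 0, y in [0]  -> 1 point(s)
  x = 12: RHS = 13, y in [8, 9]  -> 2 point(s)
Affine points: 11. Add the point at infinity: total = 12.

#E(F_17) = 12


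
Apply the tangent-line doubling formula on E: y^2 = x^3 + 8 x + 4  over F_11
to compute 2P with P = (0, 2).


Doubling: s = (3 x1^2 + a) / (2 y1)
s = (3*0^2 + 8) / (2*2) mod 11 = 2
x3 = s^2 - 2 x1 mod 11 = 2^2 - 2*0 = 4
y3 = s (x1 - x3) - y1 mod 11 = 2 * (0 - 4) - 2 = 1

2P = (4, 1)


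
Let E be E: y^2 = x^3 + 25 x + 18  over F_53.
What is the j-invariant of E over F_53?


Delta = -16(4 a^3 + 27 b^2) mod 53 = 9
-1728 * (4 a)^3 = -1728 * (4*25)^3 mod 53 = 22
j = 22 * 9^(-1) mod 53 = 26

j = 26 (mod 53)


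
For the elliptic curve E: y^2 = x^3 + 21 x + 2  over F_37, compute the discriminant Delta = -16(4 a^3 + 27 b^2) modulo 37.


4 a^3 + 27 b^2 = 4*21^3 + 27*2^2 = 37044 + 108 = 37152
Delta = -16 * (37152) = -594432
Delta mod 37 = 10

Delta = 10 (mod 37)


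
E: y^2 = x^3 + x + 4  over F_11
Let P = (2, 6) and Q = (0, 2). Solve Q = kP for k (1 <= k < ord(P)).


Enumerate multiples of P until we hit Q = (0, 2):
  1P = (2, 6)
  2P = (0, 9)
  3P = (3, 1)
  4P = (9, 7)
  5P = (9, 4)
  6P = (3, 10)
  7P = (0, 2)
Match found at i = 7.

k = 7


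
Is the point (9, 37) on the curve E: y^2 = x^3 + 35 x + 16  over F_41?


Check whether y^2 = x^3 + 35 x + 16 (mod 41) for (x, y) = (9, 37).
LHS: y^2 = 37^2 mod 41 = 16
RHS: x^3 + 35 x + 16 = 9^3 + 35*9 + 16 mod 41 = 35
LHS != RHS

No, not on the curve


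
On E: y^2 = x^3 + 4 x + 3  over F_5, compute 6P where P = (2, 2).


k = 6 = 110_2 (binary, LSB first: 011)
Double-and-add from P = (2, 2):
  bit 0 = 0: acc unchanged = O
  bit 1 = 1: acc = O + (2, 3) = (2, 3)
  bit 2 = 1: acc = (2, 3) + (2, 2) = O

6P = O


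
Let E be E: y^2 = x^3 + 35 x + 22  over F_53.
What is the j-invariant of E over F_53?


Delta = -16(4 a^3 + 27 b^2) mod 53 = 19
-1728 * (4 a)^3 = -1728 * (4*35)^3 mod 53 = 15
j = 15 * 19^(-1) mod 53 = 51

j = 51 (mod 53)


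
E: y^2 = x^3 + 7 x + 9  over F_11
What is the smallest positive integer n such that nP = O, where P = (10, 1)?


Compute successive multiples of P until we hit O:
  1P = (10, 1)
  2P = (5, 2)
  3P = (0, 8)
  4P = (6, 5)
  5P = (7, 7)
  6P = (9, 8)
  7P = (8, 7)
  8P = (2, 8)
  ... (continuing to 17P)
  17P = O

ord(P) = 17


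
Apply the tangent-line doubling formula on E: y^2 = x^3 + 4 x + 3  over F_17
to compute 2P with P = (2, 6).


Doubling: s = (3 x1^2 + a) / (2 y1)
s = (3*2^2 + 4) / (2*6) mod 17 = 7
x3 = s^2 - 2 x1 mod 17 = 7^2 - 2*2 = 11
y3 = s (x1 - x3) - y1 mod 17 = 7 * (2 - 11) - 6 = 16

2P = (11, 16)


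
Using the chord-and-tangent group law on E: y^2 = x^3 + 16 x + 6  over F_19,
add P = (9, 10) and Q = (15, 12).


P != Q, so use the chord formula.
s = (y2 - y1) / (x2 - x1) = (2) / (6) mod 19 = 13
x3 = s^2 - x1 - x2 mod 19 = 13^2 - 9 - 15 = 12
y3 = s (x1 - x3) - y1 mod 19 = 13 * (9 - 12) - 10 = 8

P + Q = (12, 8)


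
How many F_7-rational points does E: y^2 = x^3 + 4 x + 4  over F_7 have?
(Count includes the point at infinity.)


For each x in F_7, count y with y^2 = x^3 + 4 x + 4 mod 7:
  x = 0: RHS = 4, y in [2, 5]  -> 2 point(s)
  x = 1: RHS = 2, y in [3, 4]  -> 2 point(s)
  x = 3: RHS = 1, y in [1, 6]  -> 2 point(s)
  x = 4: RHS = 0, y in [0]  -> 1 point(s)
  x = 5: RHS = 2, y in [3, 4]  -> 2 point(s)
Affine points: 9. Add the point at infinity: total = 10.

#E(F_7) = 10


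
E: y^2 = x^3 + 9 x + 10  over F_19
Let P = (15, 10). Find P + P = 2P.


Doubling: s = (3 x1^2 + a) / (2 y1)
s = (3*15^2 + 9) / (2*10) mod 19 = 0
x3 = s^2 - 2 x1 mod 19 = 0^2 - 2*15 = 8
y3 = s (x1 - x3) - y1 mod 19 = 0 * (15 - 8) - 10 = 9

2P = (8, 9)


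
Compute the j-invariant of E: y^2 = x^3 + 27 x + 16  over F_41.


Delta = -16(4 a^3 + 27 b^2) mod 41 = 39
-1728 * (4 a)^3 = -1728 * (4*27)^3 mod 41 = 37
j = 37 * 39^(-1) mod 41 = 2

j = 2 (mod 41)


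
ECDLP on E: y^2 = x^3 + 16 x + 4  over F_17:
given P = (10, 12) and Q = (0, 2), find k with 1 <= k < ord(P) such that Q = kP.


Enumerate multiples of P until we hit Q = (0, 2):
  1P = (10, 12)
  2P = (15, 10)
  3P = (1, 15)
  4P = (8, 10)
  5P = (0, 15)
  6P = (11, 7)
  7P = (4, 9)
  8P = (16, 2)
  9P = (7, 0)
  10P = (16, 15)
  11P = (4, 8)
  12P = (11, 10)
  13P = (0, 2)
Match found at i = 13.

k = 13


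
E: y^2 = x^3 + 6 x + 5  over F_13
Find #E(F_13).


For each x in F_13, count y with y^2 = x^3 + 6 x + 5 mod 13:
  x = 1: RHS = 12, y in [5, 8]  -> 2 point(s)
  x = 2: RHS = 12, y in [5, 8]  -> 2 point(s)
  x = 5: RHS = 4, y in [2, 11]  -> 2 point(s)
  x = 6: RHS = 10, y in [6, 7]  -> 2 point(s)
  x = 7: RHS = 0, y in [0]  -> 1 point(s)
  x = 10: RHS = 12, y in [5, 8]  -> 2 point(s)
Affine points: 11. Add the point at infinity: total = 12.

#E(F_13) = 12


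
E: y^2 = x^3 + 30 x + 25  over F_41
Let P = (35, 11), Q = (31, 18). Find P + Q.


P != Q, so use the chord formula.
s = (y2 - y1) / (x2 - x1) = (7) / (37) mod 41 = 29
x3 = s^2 - x1 - x2 mod 41 = 29^2 - 35 - 31 = 37
y3 = s (x1 - x3) - y1 mod 41 = 29 * (35 - 37) - 11 = 13

P + Q = (37, 13)


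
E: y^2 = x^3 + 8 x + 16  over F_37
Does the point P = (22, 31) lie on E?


Check whether y^2 = x^3 + 8 x + 16 (mod 37) for (x, y) = (22, 31).
LHS: y^2 = 31^2 mod 37 = 36
RHS: x^3 + 8 x + 16 = 22^3 + 8*22 + 16 mod 37 = 36
LHS = RHS

Yes, on the curve


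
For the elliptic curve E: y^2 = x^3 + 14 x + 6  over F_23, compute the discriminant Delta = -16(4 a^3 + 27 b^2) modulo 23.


4 a^3 + 27 b^2 = 4*14^3 + 27*6^2 = 10976 + 972 = 11948
Delta = -16 * (11948) = -191168
Delta mod 23 = 8

Delta = 8 (mod 23)


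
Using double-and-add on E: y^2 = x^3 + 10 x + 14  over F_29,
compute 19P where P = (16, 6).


k = 19 = 10011_2 (binary, LSB first: 11001)
Double-and-add from P = (16, 6):
  bit 0 = 1: acc = O + (16, 6) = (16, 6)
  bit 1 = 1: acc = (16, 6) + (1, 24) = (3, 19)
  bit 2 = 0: acc unchanged = (3, 19)
  bit 3 = 0: acc unchanged = (3, 19)
  bit 4 = 1: acc = (3, 19) + (12, 8) = (18, 9)

19P = (18, 9)


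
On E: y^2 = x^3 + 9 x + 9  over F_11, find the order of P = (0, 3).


Compute successive multiples of P until we hit O:
  1P = (0, 3)
  2P = (5, 6)
  3P = (9, 7)
  4P = (6, 9)
  5P = (6, 2)
  6P = (9, 4)
  7P = (5, 5)
  8P = (0, 8)
  ... (continuing to 9P)
  9P = O

ord(P) = 9


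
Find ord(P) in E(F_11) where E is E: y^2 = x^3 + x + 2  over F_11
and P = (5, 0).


Compute successive multiples of P until we hit O:
  1P = (5, 0)
  2P = O

ord(P) = 2


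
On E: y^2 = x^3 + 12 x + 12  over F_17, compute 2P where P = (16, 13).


Doubling: s = (3 x1^2 + a) / (2 y1)
s = (3*16^2 + 12) / (2*13) mod 17 = 13
x3 = s^2 - 2 x1 mod 17 = 13^2 - 2*16 = 1
y3 = s (x1 - x3) - y1 mod 17 = 13 * (16 - 1) - 13 = 12

2P = (1, 12)


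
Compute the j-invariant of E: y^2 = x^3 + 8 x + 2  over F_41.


Delta = -16(4 a^3 + 27 b^2) mod 41 = 26
-1728 * (4 a)^3 = -1728 * (4*8)^3 mod 41 = 28
j = 28 * 26^(-1) mod 41 = 20

j = 20 (mod 41)


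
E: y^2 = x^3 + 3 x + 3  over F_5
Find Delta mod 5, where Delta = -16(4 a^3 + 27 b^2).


4 a^3 + 27 b^2 = 4*3^3 + 27*3^2 = 108 + 243 = 351
Delta = -16 * (351) = -5616
Delta mod 5 = 4

Delta = 4 (mod 5)


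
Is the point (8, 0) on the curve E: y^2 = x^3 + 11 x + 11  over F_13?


Check whether y^2 = x^3 + 11 x + 11 (mod 13) for (x, y) = (8, 0).
LHS: y^2 = 0^2 mod 13 = 0
RHS: x^3 + 11 x + 11 = 8^3 + 11*8 + 11 mod 13 = 0
LHS = RHS

Yes, on the curve


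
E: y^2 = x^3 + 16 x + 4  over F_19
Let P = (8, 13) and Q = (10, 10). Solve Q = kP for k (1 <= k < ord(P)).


Enumerate multiples of P until we hit Q = (10, 10):
  1P = (8, 13)
  2P = (10, 9)
  3P = (5, 0)
  4P = (10, 10)
Match found at i = 4.

k = 4


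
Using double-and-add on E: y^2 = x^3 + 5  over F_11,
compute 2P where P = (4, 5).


k = 2 = 10_2 (binary, LSB first: 01)
Double-and-add from P = (4, 5):
  bit 0 = 0: acc unchanged = O
  bit 1 = 1: acc = O + (8, 0) = (8, 0)

2P = (8, 0)


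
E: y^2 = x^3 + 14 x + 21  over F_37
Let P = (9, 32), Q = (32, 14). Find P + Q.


P != Q, so use the chord formula.
s = (y2 - y1) / (x2 - x1) = (19) / (23) mod 37 = 33
x3 = s^2 - x1 - x2 mod 37 = 33^2 - 9 - 32 = 12
y3 = s (x1 - x3) - y1 mod 37 = 33 * (9 - 12) - 32 = 17

P + Q = (12, 17)


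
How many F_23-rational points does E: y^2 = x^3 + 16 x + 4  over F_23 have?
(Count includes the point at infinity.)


For each x in F_23, count y with y^2 = x^3 + 16 x + 4 mod 23:
  x = 0: RHS = 4, y in [2, 21]  -> 2 point(s)
  x = 5: RHS = 2, y in [5, 18]  -> 2 point(s)
  x = 8: RHS = 0, y in [0]  -> 1 point(s)
  x = 9: RHS = 3, y in [7, 16]  -> 2 point(s)
  x = 11: RHS = 16, y in [4, 19]  -> 2 point(s)
  x = 15: RHS = 8, y in [10, 13]  -> 2 point(s)
  x = 16: RHS = 9, y in [3, 20]  -> 2 point(s)
  x = 18: RHS = 6, y in [11, 12]  -> 2 point(s)
Affine points: 15. Add the point at infinity: total = 16.

#E(F_23) = 16


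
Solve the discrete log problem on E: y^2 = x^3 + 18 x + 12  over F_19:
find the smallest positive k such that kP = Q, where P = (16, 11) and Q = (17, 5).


Enumerate multiples of P until we hit Q = (17, 5):
  1P = (16, 11)
  2P = (3, 13)
  3P = (17, 14)
  4P = (14, 14)
  5P = (15, 16)
  6P = (13, 12)
  7P = (7, 5)
  8P = (7, 14)
  9P = (13, 7)
  10P = (15, 3)
  11P = (14, 5)
  12P = (17, 5)
Match found at i = 12.

k = 12


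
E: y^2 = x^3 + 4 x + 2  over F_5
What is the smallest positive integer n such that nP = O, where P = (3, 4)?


Compute successive multiples of P until we hit O:
  1P = (3, 4)
  2P = (3, 1)
  3P = O

ord(P) = 3


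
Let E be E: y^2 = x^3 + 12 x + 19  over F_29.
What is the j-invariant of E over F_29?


Delta = -16(4 a^3 + 27 b^2) mod 29 = 24
-1728 * (4 a)^3 = -1728 * (4*12)^3 mod 29 = 6
j = 6 * 24^(-1) mod 29 = 22

j = 22 (mod 29)


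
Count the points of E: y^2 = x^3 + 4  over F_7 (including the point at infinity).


For each x in F_7, count y with y^2 = x^3 + 0 x + 4 mod 7:
  x = 0: RHS = 4, y in [2, 5]  -> 2 point(s)
Affine points: 2. Add the point at infinity: total = 3.

#E(F_7) = 3


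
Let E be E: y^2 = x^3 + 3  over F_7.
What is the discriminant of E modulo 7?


4 a^3 + 27 b^2 = 4*0^3 + 27*3^2 = 0 + 243 = 243
Delta = -16 * (243) = -3888
Delta mod 7 = 4

Delta = 4 (mod 7)


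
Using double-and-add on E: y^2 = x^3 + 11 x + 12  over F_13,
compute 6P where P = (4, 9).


k = 6 = 110_2 (binary, LSB first: 011)
Double-and-add from P = (4, 9):
  bit 0 = 0: acc unchanged = O
  bit 1 = 1: acc = O + (8, 1) = (8, 1)
  bit 2 = 1: acc = (8, 1) + (0, 5) = (2, 9)

6P = (2, 9)


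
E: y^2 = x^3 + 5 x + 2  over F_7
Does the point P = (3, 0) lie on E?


Check whether y^2 = x^3 + 5 x + 2 (mod 7) for (x, y) = (3, 0).
LHS: y^2 = 0^2 mod 7 = 0
RHS: x^3 + 5 x + 2 = 3^3 + 5*3 + 2 mod 7 = 2
LHS != RHS

No, not on the curve


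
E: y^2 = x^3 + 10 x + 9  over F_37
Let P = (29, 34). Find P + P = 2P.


Doubling: s = (3 x1^2 + a) / (2 y1)
s = (3*29^2 + 10) / (2*34) mod 37 = 28
x3 = s^2 - 2 x1 mod 37 = 28^2 - 2*29 = 23
y3 = s (x1 - x3) - y1 mod 37 = 28 * (29 - 23) - 34 = 23

2P = (23, 23)


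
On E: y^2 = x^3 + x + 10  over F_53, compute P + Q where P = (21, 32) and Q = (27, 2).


P != Q, so use the chord formula.
s = (y2 - y1) / (x2 - x1) = (23) / (6) mod 53 = 48
x3 = s^2 - x1 - x2 mod 53 = 48^2 - 21 - 27 = 30
y3 = s (x1 - x3) - y1 mod 53 = 48 * (21 - 30) - 32 = 13

P + Q = (30, 13)


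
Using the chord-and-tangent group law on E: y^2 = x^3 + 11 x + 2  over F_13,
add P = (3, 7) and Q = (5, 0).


P != Q, so use the chord formula.
s = (y2 - y1) / (x2 - x1) = (6) / (2) mod 13 = 3
x3 = s^2 - x1 - x2 mod 13 = 3^2 - 3 - 5 = 1
y3 = s (x1 - x3) - y1 mod 13 = 3 * (3 - 1) - 7 = 12

P + Q = (1, 12)


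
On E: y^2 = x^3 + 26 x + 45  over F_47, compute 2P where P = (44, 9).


Doubling: s = (3 x1^2 + a) / (2 y1)
s = (3*44^2 + 26) / (2*9) mod 47 = 16
x3 = s^2 - 2 x1 mod 47 = 16^2 - 2*44 = 27
y3 = s (x1 - x3) - y1 mod 47 = 16 * (44 - 27) - 9 = 28

2P = (27, 28)


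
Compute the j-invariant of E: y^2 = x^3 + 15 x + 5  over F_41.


Delta = -16(4 a^3 + 27 b^2) mod 41 = 12
-1728 * (4 a)^3 = -1728 * (4*15)^3 mod 41 = 10
j = 10 * 12^(-1) mod 41 = 35

j = 35 (mod 41)


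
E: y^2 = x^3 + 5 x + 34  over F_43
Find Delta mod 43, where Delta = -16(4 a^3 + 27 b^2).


4 a^3 + 27 b^2 = 4*5^3 + 27*34^2 = 500 + 31212 = 31712
Delta = -16 * (31712) = -507392
Delta mod 43 = 8

Delta = 8 (mod 43)


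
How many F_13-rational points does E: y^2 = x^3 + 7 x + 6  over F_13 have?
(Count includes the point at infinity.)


For each x in F_13, count y with y^2 = x^3 + 7 x + 6 mod 13:
  x = 1: RHS = 1, y in [1, 12]  -> 2 point(s)
  x = 5: RHS = 10, y in [6, 7]  -> 2 point(s)
  x = 6: RHS = 4, y in [2, 11]  -> 2 point(s)
  x = 10: RHS = 10, y in [6, 7]  -> 2 point(s)
  x = 11: RHS = 10, y in [6, 7]  -> 2 point(s)
Affine points: 10. Add the point at infinity: total = 11.

#E(F_13) = 11


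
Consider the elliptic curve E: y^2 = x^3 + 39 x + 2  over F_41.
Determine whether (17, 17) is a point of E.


Check whether y^2 = x^3 + 39 x + 2 (mod 41) for (x, y) = (17, 17).
LHS: y^2 = 17^2 mod 41 = 2
RHS: x^3 + 39 x + 2 = 17^3 + 39*17 + 2 mod 41 = 2
LHS = RHS

Yes, on the curve


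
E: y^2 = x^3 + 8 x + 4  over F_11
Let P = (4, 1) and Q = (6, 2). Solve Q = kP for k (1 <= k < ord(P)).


Enumerate multiples of P until we hit Q = (6, 2):
  1P = (4, 1)
  2P = (6, 9)
  3P = (6, 2)
Match found at i = 3.

k = 3


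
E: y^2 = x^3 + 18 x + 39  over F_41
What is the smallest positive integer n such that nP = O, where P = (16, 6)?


Compute successive multiples of P until we hit O:
  1P = (16, 6)
  2P = (25, 40)
  3P = (33, 30)
  4P = (34, 12)
  5P = (23, 19)
  6P = (18, 2)
  7P = (11, 25)
  8P = (35, 17)
  ... (continuing to 47P)
  47P = O

ord(P) = 47


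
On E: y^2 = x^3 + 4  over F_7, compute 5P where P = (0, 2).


k = 5 = 101_2 (binary, LSB first: 101)
Double-and-add from P = (0, 2):
  bit 0 = 1: acc = O + (0, 2) = (0, 2)
  bit 1 = 0: acc unchanged = (0, 2)
  bit 2 = 1: acc = (0, 2) + (0, 2) = (0, 5)

5P = (0, 5)


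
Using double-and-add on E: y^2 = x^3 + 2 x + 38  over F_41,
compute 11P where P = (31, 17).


k = 11 = 1011_2 (binary, LSB first: 1101)
Double-and-add from P = (31, 17):
  bit 0 = 1: acc = O + (31, 17) = (31, 17)
  bit 1 = 1: acc = (31, 17) + (2, 38) = (29, 7)
  bit 2 = 0: acc unchanged = (29, 7)
  bit 3 = 1: acc = (29, 7) + (6, 15) = (31, 24)

11P = (31, 24)


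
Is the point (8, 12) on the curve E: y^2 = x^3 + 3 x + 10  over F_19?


Check whether y^2 = x^3 + 3 x + 10 (mod 19) for (x, y) = (8, 12).
LHS: y^2 = 12^2 mod 19 = 11
RHS: x^3 + 3 x + 10 = 8^3 + 3*8 + 10 mod 19 = 14
LHS != RHS

No, not on the curve


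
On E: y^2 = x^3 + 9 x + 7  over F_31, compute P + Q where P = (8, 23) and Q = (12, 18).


P != Q, so use the chord formula.
s = (y2 - y1) / (x2 - x1) = (26) / (4) mod 31 = 22
x3 = s^2 - x1 - x2 mod 31 = 22^2 - 8 - 12 = 30
y3 = s (x1 - x3) - y1 mod 31 = 22 * (8 - 30) - 23 = 20

P + Q = (30, 20)


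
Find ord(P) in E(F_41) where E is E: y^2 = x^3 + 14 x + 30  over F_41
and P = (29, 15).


Compute successive multiples of P until we hit O:
  1P = (29, 15)
  2P = (32, 6)
  3P = (30, 29)
  4P = (14, 31)
  5P = (19, 29)
  6P = (13, 20)
  7P = (22, 11)
  8P = (33, 12)
  ... (continuing to 51P)
  51P = O

ord(P) = 51


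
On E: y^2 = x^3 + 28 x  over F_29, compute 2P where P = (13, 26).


Doubling: s = (3 x1^2 + a) / (2 y1)
s = (3*13^2 + 28) / (2*26) mod 29 = 22
x3 = s^2 - 2 x1 mod 29 = 22^2 - 2*13 = 23
y3 = s (x1 - x3) - y1 mod 29 = 22 * (13 - 23) - 26 = 15

2P = (23, 15)


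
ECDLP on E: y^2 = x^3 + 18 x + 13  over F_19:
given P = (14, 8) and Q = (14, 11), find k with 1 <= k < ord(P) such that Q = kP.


Enumerate multiples of P until we hit Q = (14, 11):
  1P = (14, 8)
  2P = (2, 0)
  3P = (14, 11)
Match found at i = 3.

k = 3


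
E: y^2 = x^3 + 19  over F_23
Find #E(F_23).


For each x in F_23, count y with y^2 = x^3 + 0 x + 19 mod 23:
  x = 2: RHS = 4, y in [2, 21]  -> 2 point(s)
  x = 3: RHS = 0, y in [0]  -> 1 point(s)
  x = 5: RHS = 6, y in [11, 12]  -> 2 point(s)
  x = 8: RHS = 2, y in [5, 18]  -> 2 point(s)
  x = 9: RHS = 12, y in [9, 14]  -> 2 point(s)
  x = 11: RHS = 16, y in [4, 19]  -> 2 point(s)
  x = 13: RHS = 8, y in [10, 13]  -> 2 point(s)
  x = 14: RHS = 3, y in [7, 16]  -> 2 point(s)
  x = 15: RHS = 13, y in [6, 17]  -> 2 point(s)
  x = 18: RHS = 9, y in [3, 20]  -> 2 point(s)
  x = 19: RHS = 1, y in [1, 22]  -> 2 point(s)
  x = 22: RHS = 18, y in [8, 15]  -> 2 point(s)
Affine points: 23. Add the point at infinity: total = 24.

#E(F_23) = 24


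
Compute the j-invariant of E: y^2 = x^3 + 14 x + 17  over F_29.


Delta = -16(4 a^3 + 27 b^2) mod 29 = 5
-1728 * (4 a)^3 = -1728 * (4*14)^3 mod 29 = 20
j = 20 * 5^(-1) mod 29 = 4

j = 4 (mod 29)


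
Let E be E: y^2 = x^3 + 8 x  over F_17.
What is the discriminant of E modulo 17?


4 a^3 + 27 b^2 = 4*8^3 + 27*0^2 = 2048 + 0 = 2048
Delta = -16 * (2048) = -32768
Delta mod 17 = 8

Delta = 8 (mod 17)


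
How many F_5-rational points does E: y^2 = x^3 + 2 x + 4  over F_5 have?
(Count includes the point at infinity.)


For each x in F_5, count y with y^2 = x^3 + 2 x + 4 mod 5:
  x = 0: RHS = 4, y in [2, 3]  -> 2 point(s)
  x = 2: RHS = 1, y in [1, 4]  -> 2 point(s)
  x = 4: RHS = 1, y in [1, 4]  -> 2 point(s)
Affine points: 6. Add the point at infinity: total = 7.

#E(F_5) = 7


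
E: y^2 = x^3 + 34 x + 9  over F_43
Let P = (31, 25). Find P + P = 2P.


Doubling: s = (3 x1^2 + a) / (2 y1)
s = (3*31^2 + 34) / (2*25) mod 43 = 42
x3 = s^2 - 2 x1 mod 43 = 42^2 - 2*31 = 25
y3 = s (x1 - x3) - y1 mod 43 = 42 * (31 - 25) - 25 = 12

2P = (25, 12)


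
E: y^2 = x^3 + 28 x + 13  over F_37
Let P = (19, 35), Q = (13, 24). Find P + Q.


P != Q, so use the chord formula.
s = (y2 - y1) / (x2 - x1) = (26) / (31) mod 37 = 8
x3 = s^2 - x1 - x2 mod 37 = 8^2 - 19 - 13 = 32
y3 = s (x1 - x3) - y1 mod 37 = 8 * (19 - 32) - 35 = 9

P + Q = (32, 9)


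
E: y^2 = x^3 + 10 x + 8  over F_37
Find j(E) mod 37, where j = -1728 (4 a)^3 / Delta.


Delta = -16(4 a^3 + 27 b^2) mod 37 = 1
-1728 * (4 a)^3 = -1728 * (4*10)^3 mod 37 = 1
j = 1 * 1^(-1) mod 37 = 1

j = 1 (mod 37)


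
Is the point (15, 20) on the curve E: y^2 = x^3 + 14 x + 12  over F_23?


Check whether y^2 = x^3 + 14 x + 12 (mod 23) for (x, y) = (15, 20).
LHS: y^2 = 20^2 mod 23 = 9
RHS: x^3 + 14 x + 12 = 15^3 + 14*15 + 12 mod 23 = 9
LHS = RHS

Yes, on the curve


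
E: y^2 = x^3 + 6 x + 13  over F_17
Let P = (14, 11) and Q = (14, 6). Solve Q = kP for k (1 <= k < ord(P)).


Enumerate multiples of P until we hit Q = (14, 6):
  1P = (14, 11)
  2P = (4, 4)
  3P = (0, 9)
  4P = (11, 4)
  5P = (5, 10)
  6P = (2, 13)
  7P = (10, 11)
  8P = (10, 6)
  9P = (2, 4)
  10P = (5, 7)
  11P = (11, 13)
  12P = (0, 8)
  13P = (4, 13)
  14P = (14, 6)
Match found at i = 14.

k = 14


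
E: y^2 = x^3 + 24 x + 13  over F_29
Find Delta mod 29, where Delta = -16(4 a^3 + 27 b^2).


4 a^3 + 27 b^2 = 4*24^3 + 27*13^2 = 55296 + 4563 = 59859
Delta = -16 * (59859) = -957744
Delta mod 29 = 10

Delta = 10 (mod 29)


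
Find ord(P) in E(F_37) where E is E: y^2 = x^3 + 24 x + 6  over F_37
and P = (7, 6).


Compute successive multiples of P until we hit O:
  1P = (7, 6)
  2P = (11, 11)
  3P = (9, 10)
  4P = (25, 32)
  5P = (8, 9)
  6P = (31, 33)
  7P = (2, 32)
  8P = (21, 15)
  ... (continuing to 31P)
  31P = O

ord(P) = 31


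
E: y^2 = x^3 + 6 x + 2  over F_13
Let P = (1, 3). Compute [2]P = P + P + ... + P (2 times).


k = 2 = 10_2 (binary, LSB first: 01)
Double-and-add from P = (1, 3):
  bit 0 = 0: acc unchanged = O
  bit 1 = 1: acc = O + (10, 3) = (10, 3)

2P = (10, 3)


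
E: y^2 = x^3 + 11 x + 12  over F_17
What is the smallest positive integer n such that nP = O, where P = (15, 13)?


Compute successive multiples of P until we hit O:
  1P = (15, 13)
  2P = (12, 6)
  3P = (3, 15)
  4P = (8, 0)
  5P = (3, 2)
  6P = (12, 11)
  7P = (15, 4)
  8P = O

ord(P) = 8


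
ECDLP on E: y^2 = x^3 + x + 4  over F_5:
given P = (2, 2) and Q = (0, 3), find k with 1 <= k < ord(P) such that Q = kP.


Enumerate multiples of P until we hit Q = (0, 3):
  1P = (2, 2)
  2P = (0, 2)
  3P = (3, 3)
  4P = (1, 4)
  5P = (1, 1)
  6P = (3, 2)
  7P = (0, 3)
Match found at i = 7.

k = 7


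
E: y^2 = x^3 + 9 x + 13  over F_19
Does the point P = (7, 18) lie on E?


Check whether y^2 = x^3 + 9 x + 13 (mod 19) for (x, y) = (7, 18).
LHS: y^2 = 18^2 mod 19 = 1
RHS: x^3 + 9 x + 13 = 7^3 + 9*7 + 13 mod 19 = 1
LHS = RHS

Yes, on the curve


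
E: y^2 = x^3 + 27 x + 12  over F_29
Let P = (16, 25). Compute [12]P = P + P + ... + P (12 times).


k = 12 = 1100_2 (binary, LSB first: 0011)
Double-and-add from P = (16, 25):
  bit 0 = 0: acc unchanged = O
  bit 1 = 0: acc unchanged = O
  bit 2 = 1: acc = O + (7, 14) = (7, 14)
  bit 3 = 1: acc = (7, 14) + (15, 15) = (12, 18)

12P = (12, 18)


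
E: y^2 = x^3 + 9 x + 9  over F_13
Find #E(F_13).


For each x in F_13, count y with y^2 = x^3 + 9 x + 9 mod 13:
  x = 0: RHS = 9, y in [3, 10]  -> 2 point(s)
  x = 2: RHS = 9, y in [3, 10]  -> 2 point(s)
  x = 5: RHS = 10, y in [6, 7]  -> 2 point(s)
  x = 7: RHS = 12, y in [5, 8]  -> 2 point(s)
  x = 9: RHS = 0, y in [0]  -> 1 point(s)
  x = 11: RHS = 9, y in [3, 10]  -> 2 point(s)
  x = 12: RHS = 12, y in [5, 8]  -> 2 point(s)
Affine points: 13. Add the point at infinity: total = 14.

#E(F_13) = 14


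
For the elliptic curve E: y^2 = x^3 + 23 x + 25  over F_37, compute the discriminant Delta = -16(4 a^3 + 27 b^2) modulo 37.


4 a^3 + 27 b^2 = 4*23^3 + 27*25^2 = 48668 + 16875 = 65543
Delta = -16 * (65543) = -1048688
Delta mod 37 = 3

Delta = 3 (mod 37)


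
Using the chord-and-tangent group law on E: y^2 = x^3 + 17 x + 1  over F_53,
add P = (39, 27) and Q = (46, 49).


P != Q, so use the chord formula.
s = (y2 - y1) / (x2 - x1) = (22) / (7) mod 53 = 41
x3 = s^2 - x1 - x2 mod 53 = 41^2 - 39 - 46 = 6
y3 = s (x1 - x3) - y1 mod 53 = 41 * (39 - 6) - 27 = 1

P + Q = (6, 1)


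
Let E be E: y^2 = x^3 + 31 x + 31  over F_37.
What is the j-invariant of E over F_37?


Delta = -16(4 a^3 + 27 b^2) mod 37 = 11
-1728 * (4 a)^3 = -1728 * (4*31)^3 mod 37 = 6
j = 6 * 11^(-1) mod 37 = 14

j = 14 (mod 37)


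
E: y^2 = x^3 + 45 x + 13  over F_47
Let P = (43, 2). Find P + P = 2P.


Doubling: s = (3 x1^2 + a) / (2 y1)
s = (3*43^2 + 45) / (2*2) mod 47 = 35
x3 = s^2 - 2 x1 mod 47 = 35^2 - 2*43 = 11
y3 = s (x1 - x3) - y1 mod 47 = 35 * (43 - 11) - 2 = 37

2P = (11, 37)


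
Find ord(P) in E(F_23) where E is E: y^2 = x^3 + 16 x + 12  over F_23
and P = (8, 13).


Compute successive multiples of P until we hit O:
  1P = (8, 13)
  2P = (2, 12)
  3P = (6, 18)
  4P = (21, 8)
  5P = (0, 14)
  6P = (1, 12)
  7P = (22, 8)
  8P = (20, 11)
  ... (continuing to 30P)
  30P = O

ord(P) = 30


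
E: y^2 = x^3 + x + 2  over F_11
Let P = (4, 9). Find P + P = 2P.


Doubling: s = (3 x1^2 + a) / (2 y1)
s = (3*4^2 + 1) / (2*9) mod 11 = 7
x3 = s^2 - 2 x1 mod 11 = 7^2 - 2*4 = 8
y3 = s (x1 - x3) - y1 mod 11 = 7 * (4 - 8) - 9 = 7

2P = (8, 7)


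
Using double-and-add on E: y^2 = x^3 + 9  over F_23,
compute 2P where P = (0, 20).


k = 2 = 10_2 (binary, LSB first: 01)
Double-and-add from P = (0, 20):
  bit 0 = 0: acc unchanged = O
  bit 1 = 1: acc = O + (0, 3) = (0, 3)

2P = (0, 3)


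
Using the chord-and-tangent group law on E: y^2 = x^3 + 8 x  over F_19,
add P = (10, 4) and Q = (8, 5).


P != Q, so use the chord formula.
s = (y2 - y1) / (x2 - x1) = (1) / (17) mod 19 = 9
x3 = s^2 - x1 - x2 mod 19 = 9^2 - 10 - 8 = 6
y3 = s (x1 - x3) - y1 mod 19 = 9 * (10 - 6) - 4 = 13

P + Q = (6, 13)


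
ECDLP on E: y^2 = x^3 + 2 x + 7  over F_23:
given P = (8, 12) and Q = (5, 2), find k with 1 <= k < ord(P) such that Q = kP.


Enumerate multiples of P until we hit Q = (5, 2):
  1P = (8, 12)
  2P = (15, 10)
  3P = (9, 8)
  4P = (22, 21)
  5P = (17, 20)
  6P = (11, 16)
  7P = (16, 8)
  8P = (5, 21)
  9P = (19, 21)
  10P = (21, 15)
  11P = (21, 8)
  12P = (19, 2)
  13P = (5, 2)
Match found at i = 13.

k = 13


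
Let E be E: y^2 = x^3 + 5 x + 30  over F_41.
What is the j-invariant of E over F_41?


Delta = -16(4 a^3 + 27 b^2) mod 41 = 39
-1728 * (4 a)^3 = -1728 * (4*5)^3 mod 41 = 11
j = 11 * 39^(-1) mod 41 = 15

j = 15 (mod 41)


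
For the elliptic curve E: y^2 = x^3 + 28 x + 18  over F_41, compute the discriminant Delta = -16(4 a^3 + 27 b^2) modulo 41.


4 a^3 + 27 b^2 = 4*28^3 + 27*18^2 = 87808 + 8748 = 96556
Delta = -16 * (96556) = -1544896
Delta mod 41 = 25

Delta = 25 (mod 41)
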